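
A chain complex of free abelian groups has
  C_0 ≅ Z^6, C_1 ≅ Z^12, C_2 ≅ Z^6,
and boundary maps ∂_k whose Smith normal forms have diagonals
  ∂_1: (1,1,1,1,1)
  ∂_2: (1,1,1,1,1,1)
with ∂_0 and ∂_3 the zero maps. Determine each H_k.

H_0: b_0 = 6 − 0 − 5 = 1; torsion from ∂_1 factors > 1: none. So H_0 ≅ Z.
H_1: b_1 = 12 − 5 − 6 = 1; torsion from ∂_2 factors > 1: none. So H_1 ≅ Z.
H_2: b_2 = 6 − 6 − 0 = 0; torsion from ∂_3 factors > 1: none. So H_2 ≅ 0.

H_0 ≅ Z,  H_1 ≅ Z,  H_2 = 0.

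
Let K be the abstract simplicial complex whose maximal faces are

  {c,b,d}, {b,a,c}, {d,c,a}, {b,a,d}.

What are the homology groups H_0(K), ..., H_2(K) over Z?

H_0 ≅ Z,  H_1 = 0,  H_2 ≅ Z.

We work with the vertex ordering a < b < c < d. The simplices of K, each written with vertices in increasing order, are:

  0-simplices (4): a, b, c, d
  1-simplices (6): ab, ac, ad, bc, bd, cd
  2-simplices (4): abc, abd, acd, bcd

so the chain groups are C_0 ≅ Z^4, C_1 ≅ Z^6, C_2 ≅ Z^4.

∂_1: C_1 → C_0 sends each edge [p,q] (with p < q) to q − p. For instance
  ∂ac = c − a.
The resulting 4×6 matrix has rank 3, and its Smith normal form has invariant factors (1,1,1).

Boundary ∂_2: C_2 → C_1 maps a triangle to the signed sum of its edges. For instance
  ∂abd = bd − ad + ab,
  ∂acd = cd − ad + ac.
This gives a 6×4 integer matrix of rank 3; reducing to Smith normal form yields diagonal entries (1,1,1).

Computing H_k = (kernel of ∂_k) / (image of ∂_{k+1}):

  H_0: rank C_0 − rank ∂_1 = 4 − 3 = 1, and the invariant factors of ∂_1 are all 1, so H_0 = Z.
  H_1: rank ker ∂_1 − rank ∂_2 = (6 − 3) − 3 = 0, and the invariant factors of ∂_2 are all 1, so H_1 = 0.
  H_2: rank ker ∂_2 − rank ∂_3 = (4 − 3) − 0 = 1, and there is no ∂_3, so H_2 = Z.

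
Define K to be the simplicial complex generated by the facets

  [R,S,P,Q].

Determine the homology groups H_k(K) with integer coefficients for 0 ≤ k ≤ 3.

Take the total order P < Q < R < S on the vertex set. Then K (dimension 3) consists of the simplices:

  0-simplices (4): P, Q, R, S
  1-simplices (6): PQ, PR, PS, QR, QS, RS
  2-simplices (4): PQR, PQS, PRS, QRS
  3-simplices (1): PQRS

Hence C_0 ≅ Z^4, C_1 ≅ Z^6, C_2 ≅ Z^4, C_3 ≅ Z^1.

Boundary ∂_1: C_1 → C_0 maps an edge to its endpoints' difference, ∂[p,q] = q − p.
The resulting 4×6 matrix has rank 3, and its Smith normal form has invariant factors (1,1,1).

Boundary ∂_2: C_2 → C_1 sends each 2-simplex [p,q,r] to [q,r] − [p,r] + [p,q]. For instance
  ∂PQS = QS − PS + PQ,
  ∂PQR = QR − PR + PQ.
The resulting 6×4 matrix has rank 3, and its Smith normal form has invariant factors (1,1,1).

∂_3: C_3 → C_2 sends each 3-simplex σ to the alternating sum Σ_i (−1)^i (σ with its i-th vertex removed). For instance
  ∂PQRS = QRS − PRS + PQS − PQR.
The 4×1 boundary matrix has rank 1 and Smith normal form diag(1).

Now H_k = ker ∂_k / im ∂_{k+1}, so:

  H_0: rank C_0 − rank ∂_1 = 4 − 3 = 1, and the invariant factors of ∂_1 are all 1, so H_0 = Z.
  H_1: rank ker ∂_1 − rank ∂_2 = (6 − 3) − 3 = 0, and the invariant factors of ∂_2 are all 1, so H_1 = 0.
  H_2: rank ker ∂_2 − rank ∂_3 = (4 − 3) − 1 = 0, and the invariant factors of ∂_3 are all 1, so H_2 = 0.
  H_3: rank ker ∂_3 − rank ∂_4 = (1 − 1) − 0 = 0, and there is no ∂_4, so H_3 = 0.

(K is a triangulation of the 3-simplex.)

H_0 ≅ Z,  H_1 = 0,  H_2 = 0,  H_3 = 0.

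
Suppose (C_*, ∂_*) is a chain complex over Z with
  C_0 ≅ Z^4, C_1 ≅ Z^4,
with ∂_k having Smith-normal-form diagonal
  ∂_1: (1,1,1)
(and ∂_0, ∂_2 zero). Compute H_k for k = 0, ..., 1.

H_0 ≅ Z,  H_1 ≅ Z.

H_0: b_0 = 4 − 0 − 3 = 1; torsion from ∂_1 factors > 1: none. So H_0 ≅ Z.
H_1: b_1 = 4 − 3 − 0 = 1; torsion from ∂_2 factors > 1: none. So H_1 ≅ Z.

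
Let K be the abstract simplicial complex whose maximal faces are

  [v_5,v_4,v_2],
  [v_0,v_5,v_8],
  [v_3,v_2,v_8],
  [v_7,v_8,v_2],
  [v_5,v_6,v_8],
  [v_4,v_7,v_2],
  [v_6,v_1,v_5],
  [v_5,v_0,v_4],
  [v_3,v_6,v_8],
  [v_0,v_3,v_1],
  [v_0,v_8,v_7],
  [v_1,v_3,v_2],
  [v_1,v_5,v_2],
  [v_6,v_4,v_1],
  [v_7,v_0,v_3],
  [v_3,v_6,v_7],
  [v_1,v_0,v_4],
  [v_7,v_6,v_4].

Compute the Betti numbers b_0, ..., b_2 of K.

Take the total order v_0 < v_1 < v_2 < v_3 < v_4 < v_5 < v_6 < v_7 < v_8 on the vertex set. Then K (dimension 2) consists of the simplices:

  0-simplices (9): [v_0], [v_1], [v_2], [v_3], [v_4], [v_5], [v_6], [v_7], [v_8]
  1-simplices (27): (27 of them)
  2-simplices (18): (18 of them)

giving chain groups C_0 ≅ Z^9, C_1 ≅ Z^27, C_2 ≅ Z^18.

Boundary ∂_1: C_1 → C_0 sends each edge [p,q] (with p < q) to q − p.
The resulting 9×27 matrix has rank 8, and its Smith normal form has invariant factors (1,1,1,1,1,1,1,1).

Boundary ∂_2: C_2 → C_1 maps a triangle to the signed sum of its edges. For instance
  ∂[v_0,v_3,v_7] = [v_3,v_7] − [v_0,v_7] + [v_0,v_3],
  ∂[v_1,v_4,v_6] = [v_4,v_6] − [v_1,v_6] + [v_1,v_4].
The 27×18 boundary matrix has rank 18 and Smith normal form diag(1,1,1,1,1,1,1,1,1,1,1,1,1,1,1,1,1,2).

Reading off H_k = ker ∂_k / im ∂_{k+1}:

  H_0: rank C_0 − rank ∂_1 = 9 − 8 = 1, and the invariant factors of ∂_1 are all 1, so H_0 = Z.
  H_1: rank ker ∂_1 − rank ∂_2 = (27 − 8) − 18 = 1, and ∂_2 has invariant factor 2 > 1, so H_1 = Z ⊕ Z/2.
  H_2: rank ker ∂_2 − rank ∂_3 = (18 − 18) − 0 = 0, and there is no ∂_3, so H_2 = 0.

Hence the Betti numbers are b_0 = 1, b_1 = 1, b_2 = 0.

b_0 = 1, b_1 = 1, b_2 = 0.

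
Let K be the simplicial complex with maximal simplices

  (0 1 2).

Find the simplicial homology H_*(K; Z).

H_0 = Z,  H_1 = 0,  H_2 = 0.

K has 3 vertices, 3 edges, 1 triangle.
rank ∂_0 = 0, rank ∂_1 = 2 ⇒ b_0 = 3 − 0 − 2 = 1; all invariant factors of ∂_1 are 1 so no torsion. So H_0 = Z.
rank ∂_1 = 2, rank ∂_2 = 1 ⇒ b_1 = 3 − 2 − 1 = 0; all invariant factors of ∂_2 are 1 so no torsion. So H_1 = 0.
rank ∂_2 = 1, rank ∂_3 = 0 ⇒ b_2 = 1 − 1 − 0 = 0. So H_2 = 0.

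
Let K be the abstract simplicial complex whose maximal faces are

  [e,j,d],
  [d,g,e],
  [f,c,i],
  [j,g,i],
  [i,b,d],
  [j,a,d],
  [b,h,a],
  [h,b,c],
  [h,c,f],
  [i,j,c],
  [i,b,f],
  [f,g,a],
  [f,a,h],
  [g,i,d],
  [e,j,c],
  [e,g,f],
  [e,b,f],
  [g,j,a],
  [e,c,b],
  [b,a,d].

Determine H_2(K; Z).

Take the total order a < b < c < d < e < f < g < h < i < j on the vertex set. Then K (dimension 2) consists of the simplices:

  0-simplices (10): a, b, c, d, e, f, g, h, i, j
  1-simplices (30): ab, ad, af, ag, ah, aj, bc, bd, be, bf, bh, bi, ce, cf, ch, ci, cj, de, dg, di, dj, ef, eg, ej, fg, fh, fi, gi, gj, ij
  2-simplices (20): abd, abh, adj, afg, afh, agj, bce, bch, bdi, bef, bfi, cej, cfh, cfi, cij, deg, dej, dgi, efg, gij

so the chain groups are C_0 ≅ Z^10, C_1 ≅ Z^30, C_2 ≅ Z^20.

The boundary map ∂_1: C_1 → C_0 maps an edge to its endpoints' difference, ∂[p,q] = q − p. For instance
  ∂ch = h − c.
This gives a 10×30 integer matrix of rank 9; reducing to Smith normal form yields diagonal entries (1,1,1,1,1,1,1,1,1).

∂_2: C_2 → C_1 sends each 2-simplex [p,q,r] to [q,r] − [p,r] + [p,q]. For instance
  ∂bce = ce − be + bc,
  ∂abh = bh − ah + ab.
As a 30×20 matrix over Z this has rank 20, with invariant factors (1,1,1,1,1,1,1,1,1,1,1,1,1,1,1,1,1,1,1,2).

Computing H_k = (kernel of ∂_k) / (image of ∂_{k+1}):

  H_2: rank ker ∂_2 − rank ∂_3 = (20 − 20) − 0 = 0, and there is no ∂_3, so H_2 ≅ 0.

(K is a triangulation of the Klein bottle.)

H_2 = 0.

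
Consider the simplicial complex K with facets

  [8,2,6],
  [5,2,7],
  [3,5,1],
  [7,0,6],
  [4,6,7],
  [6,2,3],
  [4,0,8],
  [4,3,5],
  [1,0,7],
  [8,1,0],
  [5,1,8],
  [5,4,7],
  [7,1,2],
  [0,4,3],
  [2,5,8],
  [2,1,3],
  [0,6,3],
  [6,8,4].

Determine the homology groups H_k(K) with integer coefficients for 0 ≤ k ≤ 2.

H_0 = Z,  H_1 = Z ⊕ Z/2,  H_2 = 0.

K has 9 vertices, 27 edges, 18 triangles.
rank ∂_0 = 0, rank ∂_1 = 8 ⇒ b_0 = 9 − 0 − 8 = 1; all invariant factors of ∂_1 are 1 so no torsion. So H_0 = Z.
rank ∂_1 = 8, rank ∂_2 = 18 ⇒ b_1 = 27 − 8 − 18 = 1; ∂_2 has invariant factor(s) [2] giving torsion. So H_1 = Z ⊕ Z/2.
rank ∂_2 = 18, rank ∂_3 = 0 ⇒ b_2 = 18 − 18 − 0 = 0. So H_2 = 0.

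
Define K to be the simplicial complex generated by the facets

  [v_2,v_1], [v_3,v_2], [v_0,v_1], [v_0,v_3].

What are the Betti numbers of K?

b_0 = 1, b_1 = 1.

Fix the vertex order v_0 < v_1 < v_2 < v_3 and write every simplex with vertices in increasing order. Then dim K = 1 and the simplices of K are:

  0-simplices (4): [v_0], [v_1], [v_2], [v_3]
  1-simplices (4): [v_0,v_1], [v_0,v_3], [v_1,v_2], [v_2,v_3]

so the chain groups are C_0 ≅ Z^4, C_1 ≅ Z^4.

∂_1: C_1 → C_0 maps an edge to its endpoints' difference, ∂[p,q] = q − p.
This gives a 4×4 integer matrix of rank 3; reducing to Smith normal form yields diagonal entries (1,1,1).

Now H_k = ker ∂_k / im ∂_{k+1}, so:

  H_0: rank C_0 − rank ∂_1 = 4 − 3 = 1, and the invariant factors of ∂_1 are all 1, so H_0 ≅ Z.
  H_1: rank ker ∂_1 − rank ∂_2 = (4 − 3) − 0 = 1, and there is no ∂_2, so H_1 ≅ Z.

As a check, the Euler characteristic is 4 − 4 = 0, which agrees with 1 − 1 = 0.
(K is a triangulation of the circle S^1.)

Hence the Betti numbers are b_0 = 1, b_1 = 1.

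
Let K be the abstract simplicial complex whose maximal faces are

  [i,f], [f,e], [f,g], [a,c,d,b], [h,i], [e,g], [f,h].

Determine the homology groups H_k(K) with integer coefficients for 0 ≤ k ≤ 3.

K has 9 vertices, 12 edges, 4 triangles, 1 3-simplex.
rank ∂_0 = 0, rank ∂_1 = 7 ⇒ b_0 = 9 − 0 − 7 = 2; all invariant factors of ∂_1 are 1 so no torsion. So H_0 ≅ Z^2.
rank ∂_1 = 7, rank ∂_2 = 3 ⇒ b_1 = 12 − 7 − 3 = 2; all invariant factors of ∂_2 are 1 so no torsion. So H_1 ≅ Z^2.
rank ∂_2 = 3, rank ∂_3 = 1 ⇒ b_2 = 4 − 3 − 1 = 0; all invariant factors of ∂_3 are 1 so no torsion. So H_2 ≅ 0.
rank ∂_3 = 1, rank ∂_4 = 0 ⇒ b_3 = 1 − 1 − 0 = 0. So H_3 ≅ 0.

H_0 ≅ Z^2,  H_1 ≅ Z^2,  H_2 = 0,  H_3 = 0.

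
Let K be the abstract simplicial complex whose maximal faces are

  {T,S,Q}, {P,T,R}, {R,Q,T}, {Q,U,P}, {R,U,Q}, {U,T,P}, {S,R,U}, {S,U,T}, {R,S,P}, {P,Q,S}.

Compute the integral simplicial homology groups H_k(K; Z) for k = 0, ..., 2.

H_0 ≅ Z,  H_1 ≅ Z/2,  H_2 = 0.

Order the vertices as P < Q < R < S < T < U. Listing each simplex with vertices in this order, K has dimension 2 with simplices:

  0-simplices (6): P, Q, R, S, T, U
  1-simplices (15): PQ, PR, PS, PT, PU, QR, QS, QT, QU, RS, RT, RU, ST, SU, TU
  2-simplices (10): PQS, PQU, PRS, PRT, PTU, QRT, QRU, QST, RSU, STU

Hence C_0 ≅ Z^6, C_1 ≅ Z^15, C_2 ≅ Z^10.

The boundary map ∂_1: C_1 → C_0 maps an edge to its endpoints' difference, ∂[p,q] = q − p. For instance
  ∂QR = R − Q.
This gives a 6×15 integer matrix of rank 5; reducing to Smith normal form yields diagonal entries (1,1,1,1,1).

The boundary map ∂_2: C_2 → C_1 acts by ∂[p,q,r] = [q,r] − [p,r] + [p,q]. For instance
  ∂QRU = RU − QU + QR,
  ∂PTU = TU − PU + PT.
The 15×10 boundary matrix has rank 10 and Smith normal form diag(1,1,1,1,1,1,1,1,1,2).

Now H_k = ker ∂_k / im ∂_{k+1}, so:

  H_0: rank C_0 − rank ∂_1 = 6 − 5 = 1, and the invariant factors of ∂_1 are all 1, so H_0 ≅ Z.
  H_1: rank ker ∂_1 − rank ∂_2 = (15 − 5) − 10 = 0, and ∂_2 has invariant factor 2 > 1, so H_1 ≅ Z/2.
  H_2: rank ker ∂_2 − rank ∂_3 = (10 − 10) − 0 = 0, and there is no ∂_3, so H_2 ≅ 0.

(K is a triangulation of the real projective plane RP^2.)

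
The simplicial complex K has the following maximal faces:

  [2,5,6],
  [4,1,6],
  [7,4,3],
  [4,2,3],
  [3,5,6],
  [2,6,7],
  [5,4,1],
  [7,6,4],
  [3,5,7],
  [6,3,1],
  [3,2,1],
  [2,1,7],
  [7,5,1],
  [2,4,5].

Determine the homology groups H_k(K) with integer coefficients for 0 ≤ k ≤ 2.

Order the vertices as 1 < 2 < 3 < 4 < 5 < 6 < 7. Listing each simplex with vertices in this order, K has dimension 2 with simplices:

  0-simplices (7): [1], [2], [3], [4], [5], [6], [7]
  1-simplices (21): [1,2], [1,3], [1,4], [1,5], [1,6], [1,7], [2,3], [2,4], [2,5], [2,6], [2,7], [3,4], [3,5], [3,6], [3,7], [4,5], [4,6], [4,7], [5,6], [5,7], [6,7]
  2-simplices (14): [1,2,3], [1,2,7], [1,3,6], [1,4,5], [1,4,6], [1,5,7], [2,3,4], [2,4,5], [2,5,6], [2,6,7], [3,4,7], [3,5,6], [3,5,7], [4,6,7]

Hence C_0 ≅ Z^7, C_1 ≅ Z^21, C_2 ≅ Z^14.

∂_1: C_1 → C_0 maps an edge to its endpoints' difference, ∂[p,q] = q − p.
This gives a 7×21 integer matrix of rank 6; reducing to Smith normal form yields diagonal entries (1,1,1,1,1,1).

The boundary map ∂_2: C_2 → C_1 acts by ∂[p,q,r] = [q,r] − [p,r] + [p,q]. For instance
  ∂[1,2,7] = [2,7] − [1,7] + [1,2],
  ∂[2,3,4] = [3,4] − [2,4] + [2,3].
The 21×14 boundary matrix has rank 13 and Smith normal form diag(1,1,1,1,1,1,1,1,1,1,1,1,1).

Reading off H_k = ker ∂_k / im ∂_{k+1}:

  H_0: rank C_0 − rank ∂_1 = 7 − 6 = 1, and the invariant factors of ∂_1 are all 1, so H_0 ≅ Z.
  H_1: rank ker ∂_1 − rank ∂_2 = (21 − 6) − 13 = 2, and the invariant factors of ∂_2 are all 1, so H_1 ≅ Z^2.
  H_2: rank ker ∂_2 − rank ∂_3 = (14 − 13) − 0 = 1, and there is no ∂_3, so H_2 ≅ Z.

H_0 ≅ Z,  H_1 ≅ Z^2,  H_2 ≅ Z.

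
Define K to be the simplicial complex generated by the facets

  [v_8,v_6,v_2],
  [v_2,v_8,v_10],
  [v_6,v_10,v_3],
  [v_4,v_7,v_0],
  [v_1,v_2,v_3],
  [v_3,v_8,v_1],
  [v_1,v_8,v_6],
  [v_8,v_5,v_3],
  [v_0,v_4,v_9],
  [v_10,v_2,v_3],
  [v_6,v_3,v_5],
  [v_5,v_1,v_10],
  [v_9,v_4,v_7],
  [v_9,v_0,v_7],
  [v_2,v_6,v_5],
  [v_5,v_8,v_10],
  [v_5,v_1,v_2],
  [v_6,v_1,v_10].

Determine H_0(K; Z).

H_0 ≅ Z^2.

Order the vertices as v_0 < v_1 < v_2 < v_3 < v_4 < v_5 < v_6 < v_7 < v_8 < v_9 < v_10. Listing each simplex with vertices in this order, K has dimension 2 with simplices:

  0-simplices (11): [v_0], [v_1], [v_2], [v_3], [v_4], [v_5], [v_6], [v_7], [v_8], [v_9], [v_10]
  1-simplices (27): (27 of them)
  2-simplices (18): (18 of them)

giving chain groups C_0 ≅ Z^11, C_1 ≅ Z^27, C_2 ≅ Z^18.

Boundary ∂_1: C_1 → C_0 sends each edge [p,q] (with p < q) to q − p.
As a 11×27 matrix over Z this has rank 9, with invariant factors (1,1,1,1,1,1,1,1,1).

The boundary map ∂_2: C_2 → C_1 acts by ∂[p,q,r] = [q,r] − [p,r] + [p,q]. For instance
  ∂[v_3,v_5,v_6] = [v_5,v_6] − [v_3,v_6] + [v_3,v_5],
  ∂[v_1,v_2,v_3] = [v_2,v_3] − [v_1,v_3] + [v_1,v_2].
The resulting 27×18 matrix has rank 16, and its Smith normal form has invariant factors (1,1,1,1,1,1,1,1,1,1,1,1,1,1,1,1).

Now H_k = ker ∂_k / im ∂_{k+1}, so:

  H_0: rank C_0 − rank ∂_1 = 11 − 9 = 2, and the invariant factors of ∂_1 are all 1, so H_0 = Z^2.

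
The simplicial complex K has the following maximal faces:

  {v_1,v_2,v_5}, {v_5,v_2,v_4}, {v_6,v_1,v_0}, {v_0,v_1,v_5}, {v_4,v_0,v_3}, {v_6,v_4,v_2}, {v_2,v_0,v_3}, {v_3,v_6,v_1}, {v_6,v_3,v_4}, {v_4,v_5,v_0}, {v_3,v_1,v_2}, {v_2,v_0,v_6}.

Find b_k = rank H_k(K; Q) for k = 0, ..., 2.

K has 7 vertices, 18 edges, 12 triangles.
rank ∂_0 = 0, rank ∂_1 = 6 ⇒ b_0 = 7 − 0 − 6 = 1; all invariant factors of ∂_1 are 1 so no torsion. So H_0 ≅ Z.
rank ∂_1 = 6, rank ∂_2 = 12 ⇒ b_1 = 18 − 6 − 12 = 0; ∂_2 has invariant factor(s) [2] giving torsion. So H_1 ≅ Z/2.
rank ∂_2 = 12, rank ∂_3 = 0 ⇒ b_2 = 12 − 12 − 0 = 0. So H_2 ≅ 0.

b_0 = 1, b_1 = 0, b_2 = 0.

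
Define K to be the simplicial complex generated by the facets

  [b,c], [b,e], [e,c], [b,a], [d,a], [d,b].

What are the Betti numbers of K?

Take the total order a < b < c < d < e on the vertex set. Then K (dimension 1) consists of the simplices:

  0-simplices (5): a, b, c, d, e
  1-simplices (6): ab, ad, bc, bd, be, ce

so the chain groups are C_0 ≅ Z^5, C_1 ≅ Z^6.

∂_1: C_1 → C_0 maps an edge to its endpoints' difference, ∂[p,q] = q − p.
As a 5×6 matrix over Z this has rank 4, with invariant factors (1,1,1,1).

Reading off H_k = ker ∂_k / im ∂_{k+1}:

  H_0: rank C_0 − rank ∂_1 = 5 − 4 = 1, and the invariant factors of ∂_1 are all 1, so H_0 = Z.
  H_1: rank ker ∂_1 − rank ∂_2 = (6 − 4) − 0 = 2, and there is no ∂_2, so H_1 = Z^2.

Hence the Betti numbers are b_0 = 1, b_1 = 2.

b_0 = 1, b_1 = 2.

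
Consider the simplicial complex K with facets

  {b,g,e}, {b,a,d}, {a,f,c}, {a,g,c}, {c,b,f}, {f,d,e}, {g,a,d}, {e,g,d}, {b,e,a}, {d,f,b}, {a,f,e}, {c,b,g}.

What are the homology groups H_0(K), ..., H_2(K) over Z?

H_0 = Z,  H_1 = Z/2,  H_2 = 0.

Take the total order a < b < c < d < e < f < g on the vertex set. Then K (dimension 2) consists of the simplices:

  0-simplices (7): a, b, c, d, e, f, g
  1-simplices (18): ab, ac, ad, ae, af, ag, bc, bd, be, bf, bg, cf, cg, de, df, dg, ef, eg
  2-simplices (12): abd, abe, acf, acg, adg, aef, bcf, bcg, bdf, beg, def, deg

so the chain groups are C_0 ≅ Z^7, C_1 ≅ Z^18, C_2 ≅ Z^12.

The boundary map ∂_1: C_1 → C_0 sends each edge [p,q] (with p < q) to q − p.
As a 7×18 matrix over Z this has rank 6, with invariant factors (1,1,1,1,1,1).

The boundary map ∂_2: C_2 → C_1 acts by ∂[p,q,r] = [q,r] − [p,r] + [p,q]. For instance
  ∂beg = eg − bg + be,
  ∂acg = cg − ag + ac.
As a 18×12 matrix over Z this has rank 12, with invariant factors (1,1,1,1,1,1,1,1,1,1,1,2).

From H_k ≅ ker(∂_k) / im(∂_{k+1}) we obtain:

  H_0: rank C_0 − rank ∂_1 = 7 − 6 = 1, and the invariant factors of ∂_1 are all 1, so H_0 ≅ Z.
  H_1: rank ker ∂_1 − rank ∂_2 = (18 − 6) − 12 = 0, and ∂_2 has invariant factor 2 > 1, so H_1 ≅ Z/2.
  H_2: rank ker ∂_2 − rank ∂_3 = (12 − 12) − 0 = 0, and there is no ∂_3, so H_2 ≅ 0.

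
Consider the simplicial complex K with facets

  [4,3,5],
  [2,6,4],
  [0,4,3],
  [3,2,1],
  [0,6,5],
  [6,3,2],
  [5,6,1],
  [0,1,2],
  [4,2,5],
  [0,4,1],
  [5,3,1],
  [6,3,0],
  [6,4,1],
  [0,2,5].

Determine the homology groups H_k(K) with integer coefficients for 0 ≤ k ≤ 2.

H_0 ≅ Z,  H_1 ≅ Z^2,  H_2 ≅ Z.

Order the vertices as 0 < 1 < 2 < 3 < 4 < 5 < 6. Listing each simplex with vertices in this order, K has dimension 2 with simplices:

  0-simplices (7): [0], [1], [2], [3], [4], [5], [6]
  1-simplices (21): [0,1], [0,2], [0,3], [0,4], [0,5], [0,6], [1,2], [1,3], [1,4], [1,5], [1,6], [2,3], [2,4], [2,5], [2,6], [3,4], [3,5], [3,6], [4,5], [4,6], [5,6]
  2-simplices (14): [0,1,2], [0,1,4], [0,2,5], [0,3,4], [0,3,6], [0,5,6], [1,2,3], [1,3,5], [1,4,6], [1,5,6], [2,3,6], [2,4,5], [2,4,6], [3,4,5]

so the chain groups are C_0 ≅ Z^7, C_1 ≅ Z^21, C_2 ≅ Z^14.

Boundary ∂_1: C_1 → C_0 sends each edge [p,q] (with p < q) to q − p. For instance
  ∂[2,6] = [6] − [2].
The 7×21 boundary matrix has rank 6 and Smith normal form diag(1,1,1,1,1,1).

The boundary map ∂_2: C_2 → C_1 maps a triangle to the signed sum of its edges. For instance
  ∂[3,4,5] = [4,5] − [3,5] + [3,4],
  ∂[0,3,4] = [3,4] − [0,4] + [0,3].
The resulting 21×14 matrix has rank 13, and its Smith normal form has invariant factors (1,1,1,1,1,1,1,1,1,1,1,1,1).

From H_k ≅ ker(∂_k) / im(∂_{k+1}) we obtain:

  H_0: rank C_0 − rank ∂_1 = 7 − 6 = 1, and the invariant factors of ∂_1 are all 1, so H_0 = Z.
  H_1: rank ker ∂_1 − rank ∂_2 = (21 − 6) − 13 = 2, and the invariant factors of ∂_2 are all 1, so H_1 = Z^2.
  H_2: rank ker ∂_2 − rank ∂_3 = (14 − 13) − 0 = 1, and there is no ∂_3, so H_2 = Z.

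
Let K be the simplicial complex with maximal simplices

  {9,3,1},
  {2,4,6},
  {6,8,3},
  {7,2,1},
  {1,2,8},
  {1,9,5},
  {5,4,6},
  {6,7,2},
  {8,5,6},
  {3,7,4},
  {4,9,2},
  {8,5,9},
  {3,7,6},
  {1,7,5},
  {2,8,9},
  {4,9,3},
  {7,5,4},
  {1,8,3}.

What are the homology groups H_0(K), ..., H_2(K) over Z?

H_0 = Z,  H_1 = Z ⊕ Z_2,  H_2 = 0.

Fix the vertex order 1 < 2 < 3 < 4 < 5 < 6 < 7 < 8 < 9 and write every simplex with vertices in increasing order. Then dim K = 2 and the simplices of K are:

  0-simplices (9): [1], [2], [3], [4], [5], [6], [7], [8], [9]
  1-simplices (27): (27 of them)
  2-simplices (18): [1,2,7], [1,2,8], [1,3,8], [1,3,9], [1,5,7], [1,5,9], [2,4,6], [2,4,9], [2,6,7], [2,8,9], [3,4,7], [3,4,9], [3,6,7], [3,6,8], [4,5,6], [4,5,7], [5,6,8], [5,8,9]

so the chain groups are C_0 ≅ Z^9, C_1 ≅ Z^27, C_2 ≅ Z^18.

Boundary ∂_1: C_1 → C_0 is given by ∂[p,q] = [q] − [p]. For instance
  ∂[6,8] = [8] − [6].
The 9×27 boundary matrix has rank 8 and Smith normal form diag(1,1,1,1,1,1,1,1).

Boundary ∂_2: C_2 → C_1 maps a triangle to the signed sum of its edges. For instance
  ∂[2,4,6] = [4,6] − [2,6] + [2,4],
  ∂[5,8,9] = [8,9] − [5,9] + [5,8].
This gives a 27×18 integer matrix of rank 18; reducing to Smith normal form yields diagonal entries (1,1,1,1,1,1,1,1,1,1,1,1,1,1,1,1,1,2).

Computing H_k = (kernel of ∂_k) / (image of ∂_{k+1}):

  H_0: rank C_0 − rank ∂_1 = 9 − 8 = 1, and the invariant factors of ∂_1 are all 1, so H_0 ≅ Z.
  H_1: rank ker ∂_1 − rank ∂_2 = (27 − 8) − 18 = 1, and ∂_2 has invariant factor 2 > 1, so H_1 ≅ Z ⊕ Z_2.
  H_2: rank ker ∂_2 − rank ∂_3 = (18 − 18) − 0 = 0, and there is no ∂_3, so H_2 ≅ 0.

As a check, the Euler characteristic is 9 − 27 + 18 = 0, which agrees with 1 − 1 + 0 = 0.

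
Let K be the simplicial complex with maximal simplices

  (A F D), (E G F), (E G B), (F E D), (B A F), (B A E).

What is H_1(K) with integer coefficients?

We work with the vertex ordering A < B < D < E < F < G. The simplices of K, each written with vertices in increasing order, are:

  0-simplices (6): A, B, D, E, F, G
  1-simplices (12): AB, AD, AE, AF, BE, BF, BG, DE, DF, EF, EG, FG
  2-simplices (6): ABE, ABF, ADF, BEG, DEF, EFG

Hence C_0 ≅ Z^6, C_1 ≅ Z^12, C_2 ≅ Z^6.

The boundary map ∂_1: C_1 → C_0 maps an edge to its endpoints' difference, ∂[p,q] = q − p. For instance
  ∂BE = E − B.
The resulting 6×12 matrix has rank 5, and its Smith normal form has invariant factors (1,1,1,1,1).

∂_2: C_2 → C_1 sends each 2-simplex [p,q,r] to [q,r] − [p,r] + [p,q]. For instance
  ∂EFG = FG − EG + EF,
  ∂ABE = BE − AE + AB.
The 12×6 boundary matrix has rank 6 and Smith normal form diag(1,1,1,1,1,1).

From H_k ≅ ker(∂_k) / im(∂_{k+1}) we obtain:

  H_1: rank ker ∂_1 − rank ∂_2 = (12 − 5) − 6 = 1, and the invariant factors of ∂_2 are all 1, so H_1 = Z.

H_1 ≅ Z.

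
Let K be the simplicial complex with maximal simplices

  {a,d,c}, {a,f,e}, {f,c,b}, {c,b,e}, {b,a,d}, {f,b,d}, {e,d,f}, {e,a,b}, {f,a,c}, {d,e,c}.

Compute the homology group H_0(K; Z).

H_0 = Z.

Order the vertices as a < b < c < d < e < f. Listing each simplex with vertices in this order, K has dimension 2 with simplices:

  0-simplices (6): a, b, c, d, e, f
  1-simplices (15): ab, ac, ad, ae, af, bc, bd, be, bf, cd, ce, cf, de, df, ef
  2-simplices (10): abd, abe, acd, acf, aef, bce, bcf, bdf, cde, def

giving chain groups C_0 ≅ Z^6, C_1 ≅ Z^15, C_2 ≅ Z^10.

∂_1: C_1 → C_0 is given by ∂[p,q] = [q] − [p]. For instance
  ∂ac = c − a.
The resulting 6×15 matrix has rank 5, and its Smith normal form has invariant factors (1,1,1,1,1).

The boundary map ∂_2: C_2 → C_1 acts by ∂[p,q,r] = [q,r] − [p,r] + [p,q]. For instance
  ∂bcf = cf − bf + bc,
  ∂acd = cd − ad + ac.
The resulting 15×10 matrix has rank 10, and its Smith normal form has invariant factors (1,1,1,1,1,1,1,1,1,2).

Computing H_k = (kernel of ∂_k) / (image of ∂_{k+1}):

  H_0: rank C_0 − rank ∂_1 = 6 − 5 = 1, and the invariant factors of ∂_1 are all 1, so H_0 = Z.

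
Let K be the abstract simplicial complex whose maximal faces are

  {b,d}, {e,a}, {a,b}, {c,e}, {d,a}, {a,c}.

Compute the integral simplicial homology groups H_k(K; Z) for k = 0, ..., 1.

Take the total order a < b < c < d < e on the vertex set. Then K (dimension 1) consists of the simplices:

  0-simplices (5): a, b, c, d, e
  1-simplices (6): ab, ac, ad, ae, bd, ce

Hence C_0 ≅ Z^5, C_1 ≅ Z^6.

∂_1: C_1 → C_0 is given by ∂[p,q] = [q] − [p].
The resulting 5×6 matrix has rank 4, and its Smith normal form has invariant factors (1,1,1,1).

Computing H_k = (kernel of ∂_k) / (image of ∂_{k+1}):

  H_0: rank C_0 − rank ∂_1 = 5 − 4 = 1, and the invariant factors of ∂_1 are all 1, so H_0 ≅ Z.
  H_1: rank ker ∂_1 − rank ∂_2 = (6 − 4) − 0 = 2, and there is no ∂_2, so H_1 ≅ Z^2.

As a check, the Euler characteristic is 5 − 6 = -1, which agrees with 1 − 2 = -1.
(K is a triangulation of a wedge of 2 circles.)

H_0 ≅ Z,  H_1 ≅ Z^2.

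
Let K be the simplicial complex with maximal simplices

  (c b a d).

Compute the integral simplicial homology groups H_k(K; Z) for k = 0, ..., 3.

H_0 ≅ Z,  H_1 = 0,  H_2 = 0,  H_3 = 0.

Fix the vertex order a < b < c < d and write every simplex with vertices in increasing order. Then dim K = 3 and the simplices of K are:

  0-simplices (4): a, b, c, d
  1-simplices (6): ab, ac, ad, bc, bd, cd
  2-simplices (4): abc, abd, acd, bcd
  3-simplices (1): abcd

so the chain groups are C_0 ≅ Z^4, C_1 ≅ Z^6, C_2 ≅ Z^4, C_3 ≅ Z^1.

∂_1: C_1 → C_0 is given by ∂[p,q] = [q] − [p]. For instance
  ∂cd = d − c.
This gives a 4×6 integer matrix of rank 3; reducing to Smith normal form yields diagonal entries (1,1,1).

Boundary ∂_2: C_2 → C_1 acts by ∂[p,q,r] = [q,r] − [p,r] + [p,q]. For instance
  ∂abd = bd − ad + ab,
  ∂bcd = cd − bd + bc.
The resulting 6×4 matrix has rank 3, and its Smith normal form has invariant factors (1,1,1).

∂_3: C_3 → C_2 sends each 3-simplex σ to the alternating sum Σ_i (−1)^i (σ with its i-th vertex removed). For instance
  ∂abcd = bcd − acd + abd − abc.
The 4×1 boundary matrix has rank 1 and Smith normal form diag(1).

Now H_k = ker ∂_k / im ∂_{k+1}, so:

  H_0: rank C_0 − rank ∂_1 = 4 − 3 = 1, and the invariant factors of ∂_1 are all 1, so H_0 = Z.
  H_1: rank ker ∂_1 − rank ∂_2 = (6 − 3) − 3 = 0, and the invariant factors of ∂_2 are all 1, so H_1 = 0.
  H_2: rank ker ∂_2 − rank ∂_3 = (4 − 3) − 1 = 0, and the invariant factors of ∂_3 are all 1, so H_2 = 0.
  H_3: rank ker ∂_3 − rank ∂_4 = (1 − 1) − 0 = 0, and there is no ∂_4, so H_3 = 0.

As a check, the Euler characteristic is 4 − 6 + 4 − 1 = 1, which agrees with 1 − 0 + 0 − 0 = 1.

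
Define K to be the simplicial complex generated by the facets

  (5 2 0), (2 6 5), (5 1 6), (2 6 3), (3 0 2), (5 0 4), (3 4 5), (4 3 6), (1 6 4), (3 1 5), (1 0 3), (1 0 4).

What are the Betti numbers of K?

b_0 = 1, b_1 = 0, b_2 = 0.

Fix the vertex order 0 < 1 < 2 < 3 < 4 < 5 < 6 and write every simplex with vertices in increasing order. Then dim K = 2 and the simplices of K are:

  0-simplices (7): [0], [1], [2], [3], [4], [5], [6]
  1-simplices (18): [0,1], [0,2], [0,3], [0,4], [0,5], [1,3], [1,4], [1,5], [1,6], [2,3], [2,5], [2,6], [3,4], [3,5], [3,6], [4,5], [4,6], [5,6]
  2-simplices (12): [0,1,3], [0,1,4], [0,2,3], [0,2,5], [0,4,5], [1,3,5], [1,4,6], [1,5,6], [2,3,6], [2,5,6], [3,4,5], [3,4,6]

so the chain groups are C_0 ≅ Z^7, C_1 ≅ Z^18, C_2 ≅ Z^12.

Boundary ∂_1: C_1 → C_0 sends each edge [p,q] (with p < q) to q − p. For instance
  ∂[3,6] = [6] − [3].
As a 7×18 matrix over Z this has rank 6, with invariant factors (1,1,1,1,1,1).

∂_2: C_2 → C_1 acts by ∂[p,q,r] = [q,r] − [p,r] + [p,q]. For instance
  ∂[3,4,5] = [4,5] − [3,5] + [3,4],
  ∂[2,3,6] = [3,6] − [2,6] + [2,3].
The resulting 18×12 matrix has rank 12, and its Smith normal form has invariant factors (1,1,1,1,1,1,1,1,1,1,1,2).

Reading off H_k = ker ∂_k / im ∂_{k+1}:

  H_0: rank C_0 − rank ∂_1 = 7 − 6 = 1, and the invariant factors of ∂_1 are all 1, so H_0 = Z.
  H_1: rank ker ∂_1 − rank ∂_2 = (18 − 6) − 12 = 0, and ∂_2 has invariant factor 2 > 1, so H_1 = Z/2.
  H_2: rank ker ∂_2 − rank ∂_3 = (12 − 12) − 0 = 0, and there is no ∂_3, so H_2 = 0.

Hence the Betti numbers are b_0 = 1, b_1 = 0, b_2 = 0.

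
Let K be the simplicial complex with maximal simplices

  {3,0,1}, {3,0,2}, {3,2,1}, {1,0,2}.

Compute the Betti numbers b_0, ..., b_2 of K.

b_0 = 1, b_1 = 0, b_2 = 1.

Order the vertices as 0 < 1 < 2 < 3. Listing each simplex with vertices in this order, K has dimension 2 with simplices:

  0-simplices (4): [0], [1], [2], [3]
  1-simplices (6): [0,1], [0,2], [0,3], [1,2], [1,3], [2,3]
  2-simplices (4): [0,1,2], [0,1,3], [0,2,3], [1,2,3]

so the chain groups are C_0 ≅ Z^4, C_1 ≅ Z^6, C_2 ≅ Z^4.

The boundary map ∂_1: C_1 → C_0 sends each edge [p,q] (with p < q) to q − p.
This gives a 4×6 integer matrix of rank 3; reducing to Smith normal form yields diagonal entries (1,1,1).

∂_2: C_2 → C_1 maps a triangle to the signed sum of its edges. For instance
  ∂[0,1,3] = [1,3] − [0,3] + [0,1],
  ∂[0,1,2] = [1,2] − [0,2] + [0,1].
The 6×4 boundary matrix has rank 3 and Smith normal form diag(1,1,1).

Computing H_k = (kernel of ∂_k) / (image of ∂_{k+1}):

  H_0: rank C_0 − rank ∂_1 = 4 − 3 = 1, and the invariant factors of ∂_1 are all 1, so H_0 ≅ Z.
  H_1: rank ker ∂_1 − rank ∂_2 = (6 − 3) − 3 = 0, and the invariant factors of ∂_2 are all 1, so H_1 ≅ 0.
  H_2: rank ker ∂_2 − rank ∂_3 = (4 − 3) − 0 = 1, and there is no ∂_3, so H_2 ≅ Z.

As a check, the Euler characteristic is 4 − 6 + 4 = 2, which agrees with 1 − 0 + 1 = 2.
(K is a triangulation of the 2-sphere S^2.)

Hence the Betti numbers are b_0 = 1, b_1 = 0, b_2 = 1.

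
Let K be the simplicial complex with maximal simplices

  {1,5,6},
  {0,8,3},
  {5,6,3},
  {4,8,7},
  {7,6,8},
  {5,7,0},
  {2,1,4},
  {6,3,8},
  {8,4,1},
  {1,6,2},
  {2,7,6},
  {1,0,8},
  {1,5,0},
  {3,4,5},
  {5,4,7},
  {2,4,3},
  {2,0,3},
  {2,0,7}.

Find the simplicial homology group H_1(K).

Fix the vertex order 0 < 1 < 2 < 3 < 4 < 5 < 6 < 7 < 8 and write every simplex with vertices in increasing order. Then dim K = 2 and the simplices of K are:

  0-simplices (9): [0], [1], [2], [3], [4], [5], [6], [7], [8]
  1-simplices (27): (27 of them)
  2-simplices (18): [0,1,5], [0,1,8], [0,2,3], [0,2,7], [0,3,8], [0,5,7], [1,2,4], [1,2,6], [1,4,8], [1,5,6], [2,3,4], [2,6,7], [3,4,5], [3,5,6], [3,6,8], [4,5,7], [4,7,8], [6,7,8]

giving chain groups C_0 ≅ Z^9, C_1 ≅ Z^27, C_2 ≅ Z^18.

The boundary map ∂_1: C_1 → C_0 maps an edge to its endpoints' difference, ∂[p,q] = q − p.
This gives a 9×27 integer matrix of rank 8; reducing to Smith normal form yields diagonal entries (1,1,1,1,1,1,1,1).

∂_2: C_2 → C_1 maps a triangle to the signed sum of its edges. For instance
  ∂[0,5,7] = [5,7] − [0,7] + [0,5],
  ∂[2,6,7] = [6,7] − [2,7] + [2,6].
This gives a 27×18 integer matrix of rank 17; reducing to Smith normal form yields diagonal entries (1,1,1,1,1,1,1,1,1,1,1,1,1,1,1,1,1).

From H_k ≅ ker(∂_k) / im(∂_{k+1}) we obtain:

  H_1: rank ker ∂_1 − rank ∂_2 = (27 − 8) − 17 = 2, and the invariant factors of ∂_2 are all 1, so H_1 = Z^2.

(K is a triangulation of the torus T^2.)

H_1 ≅ Z^2.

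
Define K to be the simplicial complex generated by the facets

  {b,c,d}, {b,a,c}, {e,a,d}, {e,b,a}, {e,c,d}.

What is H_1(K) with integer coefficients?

Fix the vertex order a < b < c < d < e and write every simplex with vertices in increasing order. Then dim K = 2 and the simplices of K are:

  0-simplices (5): a, b, c, d, e
  1-simplices (10): ab, ac, ad, ae, bc, bd, be, cd, ce, de
  2-simplices (5): abc, abe, ade, bcd, cde

so the chain groups are C_0 ≅ Z^5, C_1 ≅ Z^10, C_2 ≅ Z^5.

Boundary ∂_1: C_1 → C_0 is given by ∂[p,q] = [q] − [p].
This gives a 5×10 integer matrix of rank 4; reducing to Smith normal form yields diagonal entries (1,1,1,1).

Boundary ∂_2: C_2 → C_1 sends each 2-simplex [p,q,r] to [q,r] − [p,r] + [p,q]. For instance
  ∂cde = de − ce + cd,
  ∂ade = de − ae + ad.
As a 10×5 matrix over Z this has rank 5, with invariant factors (1,1,1,1,1).

Now H_k = ker ∂_k / im ∂_{k+1}, so:

  H_1: rank ker ∂_1 − rank ∂_2 = (10 − 4) − 5 = 1, and the invariant factors of ∂_2 are all 1, so H_1 ≅ Z.

H_1 ≅ Z.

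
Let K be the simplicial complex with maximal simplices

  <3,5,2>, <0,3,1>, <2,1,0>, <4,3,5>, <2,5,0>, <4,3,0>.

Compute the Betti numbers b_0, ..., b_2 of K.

Take the total order 0 < 1 < 2 < 3 < 4 < 5 on the vertex set. Then K (dimension 2) consists of the simplices:

  0-simplices (6): [0], [1], [2], [3], [4], [5]
  1-simplices (12): [0,1], [0,2], [0,3], [0,4], [0,5], [1,2], [1,3], [2,3], [2,5], [3,4], [3,5], [4,5]
  2-simplices (6): [0,1,2], [0,1,3], [0,2,5], [0,3,4], [2,3,5], [3,4,5]

giving chain groups C_0 ≅ Z^6, C_1 ≅ Z^12, C_2 ≅ Z^6.

∂_1: C_1 → C_0 sends each edge [p,q] (with p < q) to q − p.
This gives a 6×12 integer matrix of rank 5; reducing to Smith normal form yields diagonal entries (1,1,1,1,1).

∂_2: C_2 → C_1 acts by ∂[p,q,r] = [q,r] − [p,r] + [p,q]. For instance
  ∂[3,4,5] = [4,5] − [3,5] + [3,4],
  ∂[2,3,5] = [3,5] − [2,5] + [2,3].
As a 12×6 matrix over Z this has rank 6, with invariant factors (1,1,1,1,1,1).

From H_k ≅ ker(∂_k) / im(∂_{k+1}) we obtain:

  H_0: rank C_0 − rank ∂_1 = 6 − 5 = 1, and the invariant factors of ∂_1 are all 1, so H_0 = Z.
  H_1: rank ker ∂_1 − rank ∂_2 = (12 − 5) − 6 = 1, and the invariant factors of ∂_2 are all 1, so H_1 = Z.
  H_2: rank ker ∂_2 − rank ∂_3 = (6 − 6) − 0 = 0, and there is no ∂_3, so H_2 = 0.

As a check, the Euler characteristic is 6 − 12 + 6 = 0, which agrees with 1 − 1 + 0 = 0.

Hence the Betti numbers are b_0 = 1, b_1 = 1, b_2 = 0.

b_0 = 1, b_1 = 1, b_2 = 0.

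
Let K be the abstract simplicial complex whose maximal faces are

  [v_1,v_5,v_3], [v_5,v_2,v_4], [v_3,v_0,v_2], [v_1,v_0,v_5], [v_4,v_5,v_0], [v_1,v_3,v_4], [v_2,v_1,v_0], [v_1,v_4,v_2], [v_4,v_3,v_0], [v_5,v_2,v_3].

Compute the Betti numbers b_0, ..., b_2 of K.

K has 6 vertices, 15 edges, 10 triangles.
rank ∂_0 = 0, rank ∂_1 = 5 ⇒ b_0 = 6 − 0 − 5 = 1; all invariant factors of ∂_1 are 1 so no torsion. So H_0 ≅ Z.
rank ∂_1 = 5, rank ∂_2 = 10 ⇒ b_1 = 15 − 5 − 10 = 0; ∂_2 has invariant factor(s) [2] giving torsion. So H_1 ≅ Z/2.
rank ∂_2 = 10, rank ∂_3 = 0 ⇒ b_2 = 10 − 10 − 0 = 0. So H_2 ≅ 0.

b_0 = 1, b_1 = 0, b_2 = 0.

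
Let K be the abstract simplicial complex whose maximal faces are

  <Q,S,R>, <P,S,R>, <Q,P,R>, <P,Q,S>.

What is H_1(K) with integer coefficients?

We work with the vertex ordering P < Q < R < S. The simplices of K, each written with vertices in increasing order, are:

  0-simplices (4): P, Q, R, S
  1-simplices (6): PQ, PR, PS, QR, QS, RS
  2-simplices (4): PQR, PQS, PRS, QRS

giving chain groups C_0 ≅ Z^4, C_1 ≅ Z^6, C_2 ≅ Z^4.

Boundary ∂_1: C_1 → C_0 maps an edge to its endpoints' difference, ∂[p,q] = q − p. For instance
  ∂PQ = Q − P.
This gives a 4×6 integer matrix of rank 3; reducing to Smith normal form yields diagonal entries (1,1,1).

Boundary ∂_2: C_2 → C_1 maps a triangle to the signed sum of its edges. For instance
  ∂PRS = RS − PS + PR,
  ∂QRS = RS − QS + QR.
This gives a 6×4 integer matrix of rank 3; reducing to Smith normal form yields diagonal entries (1,1,1).

From H_k ≅ ker(∂_k) / im(∂_{k+1}) we obtain:

  H_1: rank ker ∂_1 − rank ∂_2 = (6 − 3) − 3 = 0, and the invariant factors of ∂_2 are all 1, so H_1 = 0.

H_1 = 0.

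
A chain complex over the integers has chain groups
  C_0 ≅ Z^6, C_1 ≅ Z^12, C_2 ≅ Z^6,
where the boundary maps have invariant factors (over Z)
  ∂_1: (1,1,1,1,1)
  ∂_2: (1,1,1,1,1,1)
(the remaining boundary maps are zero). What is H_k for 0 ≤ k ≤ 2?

H_0: b_0 = 6 − 0 − 5 = 1; torsion from ∂_1 factors > 1: none. So H_0 ≅ Z.
H_1: b_1 = 12 − 5 − 6 = 1; torsion from ∂_2 factors > 1: none. So H_1 ≅ Z.
H_2: b_2 = 6 − 6 − 0 = 0; torsion from ∂_3 factors > 1: none. So H_2 ≅ 0.

H_0 ≅ Z,  H_1 ≅ Z,  H_2 = 0.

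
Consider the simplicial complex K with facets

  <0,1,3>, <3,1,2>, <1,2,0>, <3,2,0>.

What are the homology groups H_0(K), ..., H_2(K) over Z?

Fix the vertex order 0 < 1 < 2 < 3 and write every simplex with vertices in increasing order. Then dim K = 2 and the simplices of K are:

  0-simplices (4): [0], [1], [2], [3]
  1-simplices (6): [0,1], [0,2], [0,3], [1,2], [1,3], [2,3]
  2-simplices (4): [0,1,2], [0,1,3], [0,2,3], [1,2,3]

Hence C_0 ≅ Z^4, C_1 ≅ Z^6, C_2 ≅ Z^4.

Boundary ∂_1: C_1 → C_0 is given by ∂[p,q] = [q] − [p]. For instance
  ∂[0,3] = [3] − [0].
This gives a 4×6 integer matrix of rank 3; reducing to Smith normal form yields diagonal entries (1,1,1).

Boundary ∂_2: C_2 → C_1 maps a triangle to the signed sum of its edges. For instance
  ∂[1,2,3] = [2,3] − [1,3] + [1,2],
  ∂[0,1,3] = [1,3] − [0,3] + [0,1].
The resulting 6×4 matrix has rank 3, and its Smith normal form has invariant factors (1,1,1).

From H_k ≅ ker(∂_k) / im(∂_{k+1}) we obtain:

  H_0: rank C_0 − rank ∂_1 = 4 − 3 = 1, and the invariant factors of ∂_1 are all 1, so H_0 ≅ Z.
  H_1: rank ker ∂_1 − rank ∂_2 = (6 − 3) − 3 = 0, and the invariant factors of ∂_2 are all 1, so H_1 ≅ 0.
  H_2: rank ker ∂_2 − rank ∂_3 = (4 − 3) − 0 = 1, and there is no ∂_3, so H_2 ≅ Z.

As a check, the Euler characteristic is 4 − 6 + 4 = 2, which agrees with 1 − 0 + 1 = 2.
(K is a triangulation of the 2-sphere S^2.)

H_0 ≅ Z,  H_1 = 0,  H_2 ≅ Z.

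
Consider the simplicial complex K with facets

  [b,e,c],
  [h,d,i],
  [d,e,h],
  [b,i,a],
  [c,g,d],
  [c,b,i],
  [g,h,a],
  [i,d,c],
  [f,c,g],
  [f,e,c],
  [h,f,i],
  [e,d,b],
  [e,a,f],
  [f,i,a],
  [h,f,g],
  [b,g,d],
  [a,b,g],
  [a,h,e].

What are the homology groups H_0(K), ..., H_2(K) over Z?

H_0 = Z,  H_1 = Z ⊕ Z/2Z,  H_2 = 0.

We work with the vertex ordering a < b < c < d < e < f < g < h < i. The simplices of K, each written with vertices in increasing order, are:

  0-simplices (9): a, b, c, d, e, f, g, h, i
  1-simplices (27): ab, ae, af, ag, ah, ai, bc, bd, be, bg, bi, cd, ce, cf, cg, ci, de, dg, dh, di, ef, eh, fg, fh, fi, gh, hi
  2-simplices (18): abg, abi, aef, aeh, afi, agh, bce, bci, bde, bdg, cdg, cdi, cef, cfg, deh, dhi, fgh, fhi

Hence C_0 ≅ Z^9, C_1 ≅ Z^27, C_2 ≅ Z^18.

Boundary ∂_1: C_1 → C_0 sends each edge [p,q] (with p < q) to q − p. For instance
  ∂fi = i − f.
As a 9×27 matrix over Z this has rank 8, with invariant factors (1,1,1,1,1,1,1,1).

∂_2: C_2 → C_1 sends each 2-simplex [p,q,r] to [q,r] − [p,r] + [p,q]. For instance
  ∂bde = de − be + bd,
  ∂deh = eh − dh + de.
This gives a 27×18 integer matrix of rank 18; reducing to Smith normal form yields diagonal entries (1,1,1,1,1,1,1,1,1,1,1,1,1,1,1,1,1,2).

Reading off H_k = ker ∂_k / im ∂_{k+1}:

  H_0: rank C_0 − rank ∂_1 = 9 − 8 = 1, and the invariant factors of ∂_1 are all 1, so H_0 = Z.
  H_1: rank ker ∂_1 − rank ∂_2 = (27 − 8) − 18 = 1, and ∂_2 has invariant factor 2 > 1, so H_1 = Z ⊕ Z/2Z.
  H_2: rank ker ∂_2 − rank ∂_3 = (18 − 18) − 0 = 0, and there is no ∂_3, so H_2 = 0.

As a check, the Euler characteristic is 9 − 27 + 18 = 0, which agrees with 1 − 1 + 0 = 0.
(K is a triangulation of the Klein bottle.)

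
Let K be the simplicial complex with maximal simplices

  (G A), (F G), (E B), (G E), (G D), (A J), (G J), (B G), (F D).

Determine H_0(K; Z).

Take the total order A < B < D < E < F < G < J on the vertex set. Then K (dimension 1) consists of the simplices:

  0-simplices (7): A, B, D, E, F, G, J
  1-simplices (9): AG, AJ, BE, BG, DF, DG, EG, FG, GJ

so the chain groups are C_0 ≅ Z^7, C_1 ≅ Z^9.

∂_1: C_1 → C_0 sends each edge [p,q] (with p < q) to q − p.
The 7×9 boundary matrix has rank 6 and Smith normal form diag(1,1,1,1,1,1).

Reading off H_k = ker ∂_k / im ∂_{k+1}:

  H_0: rank C_0 − rank ∂_1 = 7 − 6 = 1, and the invariant factors of ∂_1 are all 1, so H_0 = Z.

H_0 ≅ Z.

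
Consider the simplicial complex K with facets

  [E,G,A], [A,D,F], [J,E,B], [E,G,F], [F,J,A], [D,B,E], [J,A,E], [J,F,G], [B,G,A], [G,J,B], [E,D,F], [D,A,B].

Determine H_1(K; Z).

Take the total order A < B < D < E < F < G < J on the vertex set. Then K (dimension 2) consists of the simplices:

  0-simplices (7): A, B, D, E, F, G, J
  1-simplices (18): AB, AD, AE, AF, AG, AJ, BD, BE, BG, BJ, DE, DF, EF, EG, EJ, FG, FJ, GJ
  2-simplices (12): ABD, ABG, ADF, AEG, AEJ, AFJ, BDE, BEJ, BGJ, DEF, EFG, FGJ

Hence C_0 ≅ Z^7, C_1 ≅ Z^18, C_2 ≅ Z^12.

Boundary ∂_1: C_1 → C_0 maps an edge to its endpoints' difference, ∂[p,q] = q − p. For instance
  ∂BE = E − B.
As a 7×18 matrix over Z this has rank 6, with invariant factors (1,1,1,1,1,1).

∂_2: C_2 → C_1 maps a triangle to the signed sum of its edges. For instance
  ∂AEG = EG − AG + AE,
  ∂BEJ = EJ − BJ + BE.
The resulting 18×12 matrix has rank 12, and its Smith normal form has invariant factors (1,1,1,1,1,1,1,1,1,1,1,2).

Reading off H_k = ker ∂_k / im ∂_{k+1}:

  H_1: rank ker ∂_1 − rank ∂_2 = (18 − 6) − 12 = 0, and ∂_2 has invariant factor 2 > 1, so H_1 ≅ Z/2.

H_1 ≅ Z/2.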